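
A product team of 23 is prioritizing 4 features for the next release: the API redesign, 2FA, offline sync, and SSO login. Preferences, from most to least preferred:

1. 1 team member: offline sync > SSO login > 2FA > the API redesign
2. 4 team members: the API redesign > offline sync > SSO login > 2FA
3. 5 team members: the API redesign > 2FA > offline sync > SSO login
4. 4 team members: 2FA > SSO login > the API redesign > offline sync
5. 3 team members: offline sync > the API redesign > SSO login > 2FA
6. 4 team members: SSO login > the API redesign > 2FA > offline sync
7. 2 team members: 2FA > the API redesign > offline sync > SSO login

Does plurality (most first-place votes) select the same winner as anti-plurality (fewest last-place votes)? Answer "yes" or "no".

yes

Plurality — first-place votes: the API redesign 9, 2FA 6, offline sync 4, SSO login 4. Winner: the API redesign.
Anti-plurality — last-place votes: the API redesign 1, 2FA 7, offline sync 8, SSO login 7. Winner: the API redesign.
The two methods agree.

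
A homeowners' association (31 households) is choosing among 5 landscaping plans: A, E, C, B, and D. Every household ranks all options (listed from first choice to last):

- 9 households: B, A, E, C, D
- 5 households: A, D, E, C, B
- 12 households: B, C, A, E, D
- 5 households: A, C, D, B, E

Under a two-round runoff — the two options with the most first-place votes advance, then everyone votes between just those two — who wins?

B

Round 1 first-place votes: A 10, E 0, C 0, B 21, D 0.
B and A advance.
Runoff: B is preferred to A by 21 voters; A by 10.
B wins the runoff.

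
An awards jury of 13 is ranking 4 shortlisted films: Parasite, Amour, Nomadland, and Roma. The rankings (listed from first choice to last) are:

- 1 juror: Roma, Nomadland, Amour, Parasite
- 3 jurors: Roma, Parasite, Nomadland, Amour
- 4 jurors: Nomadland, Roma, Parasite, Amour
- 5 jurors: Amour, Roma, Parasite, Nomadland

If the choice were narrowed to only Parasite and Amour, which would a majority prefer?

Voters preferring Parasite to Amour: 7; preferring Amour to Parasite: 6.
Parasite wins the head-to-head.

Parasite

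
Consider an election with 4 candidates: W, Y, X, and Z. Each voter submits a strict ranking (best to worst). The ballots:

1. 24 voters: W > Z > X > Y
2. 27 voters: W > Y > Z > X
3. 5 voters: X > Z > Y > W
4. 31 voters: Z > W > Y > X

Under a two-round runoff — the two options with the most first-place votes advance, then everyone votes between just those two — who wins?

Round 1 first-place votes: W 51, Y 0, X 5, Z 31.
W and Z advance.
Runoff: W is preferred to Z by 51 voters; Z by 36.
W wins the runoff.

W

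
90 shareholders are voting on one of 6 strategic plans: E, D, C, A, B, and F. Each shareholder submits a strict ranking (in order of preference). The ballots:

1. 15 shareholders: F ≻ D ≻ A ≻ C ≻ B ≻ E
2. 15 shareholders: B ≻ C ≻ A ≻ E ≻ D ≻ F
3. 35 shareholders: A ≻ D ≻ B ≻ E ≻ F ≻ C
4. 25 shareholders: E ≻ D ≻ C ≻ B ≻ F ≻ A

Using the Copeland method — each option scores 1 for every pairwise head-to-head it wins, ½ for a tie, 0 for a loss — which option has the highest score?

E: beats C and F; loses to D, A, and B → score 2.
D: beats E, C, B, and F; loses to A → score 4.
C: loses to E, D, A, B, and F → score 0.
A: beats E, D, C, B, and F → score 5.
B: beats E, C, and F; loses to D and A → score 3.
F: beats C; loses to E, D, A, and B → score 1.
A has the best pairwise record.

A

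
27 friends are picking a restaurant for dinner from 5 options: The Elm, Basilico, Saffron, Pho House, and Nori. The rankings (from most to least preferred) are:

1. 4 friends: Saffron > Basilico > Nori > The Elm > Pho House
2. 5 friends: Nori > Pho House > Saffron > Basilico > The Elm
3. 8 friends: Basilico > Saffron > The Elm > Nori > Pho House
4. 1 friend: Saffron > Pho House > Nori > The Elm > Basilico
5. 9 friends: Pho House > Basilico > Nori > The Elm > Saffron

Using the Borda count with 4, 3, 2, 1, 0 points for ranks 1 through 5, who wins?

The Elm: 4·1 + 5·0 + 8·2 + 1·1 + 9·1 = 30
Basilico: 4·3 + 5·1 + 8·4 + 1·0 + 9·3 = 76
Saffron: 4·4 + 5·2 + 8·3 + 1·4 + 9·0 = 54
Pho House: 4·0 + 5·3 + 8·0 + 1·3 + 9·4 = 54
Nori: 4·2 + 5·4 + 8·1 + 1·2 + 9·2 = 56
Basilico has the highest Borda score (76).

Basilico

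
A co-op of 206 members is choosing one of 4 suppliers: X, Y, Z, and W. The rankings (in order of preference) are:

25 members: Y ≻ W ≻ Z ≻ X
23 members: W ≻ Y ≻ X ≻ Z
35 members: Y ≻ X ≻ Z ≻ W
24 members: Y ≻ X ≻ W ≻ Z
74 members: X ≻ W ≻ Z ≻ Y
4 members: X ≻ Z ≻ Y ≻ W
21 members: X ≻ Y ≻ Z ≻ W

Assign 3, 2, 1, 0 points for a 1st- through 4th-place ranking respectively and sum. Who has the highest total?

X: 25·0 + 23·1 + 35·2 + 24·2 + 74·3 + 4·3 + 21·3 = 438
Y: 25·3 + 23·2 + 35·3 + 24·3 + 74·0 + 4·1 + 21·2 = 344
Z: 25·1 + 23·0 + 35·1 + 24·0 + 74·1 + 4·2 + 21·1 = 163
W: 25·2 + 23·3 + 35·0 + 24·1 + 74·2 + 4·0 + 21·0 = 291
X has the highest Borda score (438).

X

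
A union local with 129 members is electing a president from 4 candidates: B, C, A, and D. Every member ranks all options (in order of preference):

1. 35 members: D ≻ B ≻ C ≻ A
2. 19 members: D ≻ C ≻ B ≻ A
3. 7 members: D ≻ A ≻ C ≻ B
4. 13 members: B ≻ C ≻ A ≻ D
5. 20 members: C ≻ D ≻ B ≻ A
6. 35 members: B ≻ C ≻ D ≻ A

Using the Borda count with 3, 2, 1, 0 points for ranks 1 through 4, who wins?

D

B: 35·2 + 19·1 + 7·0 + 13·3 + 20·1 + 35·3 = 253
C: 35·1 + 19·2 + 7·1 + 13·2 + 20·3 + 35·2 = 236
A: 35·0 + 19·0 + 7·2 + 13·1 + 20·0 + 35·0 = 27
D: 35·3 + 19·3 + 7·3 + 13·0 + 20·2 + 35·1 = 258
D has the highest Borda score (258).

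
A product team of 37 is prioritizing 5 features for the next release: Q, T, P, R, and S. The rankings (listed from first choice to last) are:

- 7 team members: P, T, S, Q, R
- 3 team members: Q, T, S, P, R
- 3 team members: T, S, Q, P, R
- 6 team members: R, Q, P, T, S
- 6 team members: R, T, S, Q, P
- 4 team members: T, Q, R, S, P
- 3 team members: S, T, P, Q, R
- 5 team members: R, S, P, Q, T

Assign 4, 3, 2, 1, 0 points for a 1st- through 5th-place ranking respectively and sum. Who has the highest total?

T

Q: 7·1 + 3·4 + 3·2 + 6·3 + 6·1 + 4·3 + 3·1 + 5·1 = 69
T: 7·3 + 3·3 + 3·4 + 6·1 + 6·3 + 4·4 + 3·3 + 5·0 = 91
P: 7·4 + 3·1 + 3·1 + 6·2 + 6·0 + 4·0 + 3·2 + 5·2 = 62
R: 7·0 + 3·0 + 3·0 + 6·4 + 6·4 + 4·2 + 3·0 + 5·4 = 76
S: 7·2 + 3·2 + 3·3 + 6·0 + 6·2 + 4·1 + 3·4 + 5·3 = 72
T has the highest Borda score (91).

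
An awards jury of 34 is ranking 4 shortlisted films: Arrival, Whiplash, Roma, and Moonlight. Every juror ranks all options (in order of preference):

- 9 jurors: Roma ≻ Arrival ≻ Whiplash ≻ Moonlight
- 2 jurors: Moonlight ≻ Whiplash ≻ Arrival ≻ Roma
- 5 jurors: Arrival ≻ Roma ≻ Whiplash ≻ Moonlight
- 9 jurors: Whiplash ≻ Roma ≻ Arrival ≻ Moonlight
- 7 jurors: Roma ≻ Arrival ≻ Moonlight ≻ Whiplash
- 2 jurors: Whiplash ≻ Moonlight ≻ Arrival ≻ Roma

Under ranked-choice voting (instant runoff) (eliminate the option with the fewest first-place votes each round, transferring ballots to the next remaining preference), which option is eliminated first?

Round 1: Arrival 5, Whiplash 11, Roma 16, Moonlight 2. Eliminate Moonlight.

Moonlight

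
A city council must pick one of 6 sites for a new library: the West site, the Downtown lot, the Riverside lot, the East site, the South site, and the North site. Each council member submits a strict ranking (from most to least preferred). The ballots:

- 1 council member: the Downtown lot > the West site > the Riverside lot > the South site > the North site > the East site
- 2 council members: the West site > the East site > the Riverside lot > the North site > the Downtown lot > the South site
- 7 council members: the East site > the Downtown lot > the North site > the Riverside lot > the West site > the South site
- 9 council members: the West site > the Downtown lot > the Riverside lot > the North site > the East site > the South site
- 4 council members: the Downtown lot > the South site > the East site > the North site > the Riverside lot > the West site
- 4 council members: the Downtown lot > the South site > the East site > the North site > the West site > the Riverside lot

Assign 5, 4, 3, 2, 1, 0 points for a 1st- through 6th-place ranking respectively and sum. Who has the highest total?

the West site: 1·4 + 2·5 + 7·1 + 9·5 + 4·0 + 4·1 = 70
the Downtown lot: 1·5 + 2·1 + 7·4 + 9·4 + 4·5 + 4·5 = 111
the Riverside lot: 1·3 + 2·3 + 7·2 + 9·3 + 4·1 + 4·0 = 54
the East site: 1·0 + 2·4 + 7·5 + 9·1 + 4·3 + 4·3 = 76
the South site: 1·2 + 2·0 + 7·0 + 9·0 + 4·4 + 4·4 = 34
the North site: 1·1 + 2·2 + 7·3 + 9·2 + 4·2 + 4·2 = 60
the Downtown lot has the highest Borda score (111).

the Downtown lot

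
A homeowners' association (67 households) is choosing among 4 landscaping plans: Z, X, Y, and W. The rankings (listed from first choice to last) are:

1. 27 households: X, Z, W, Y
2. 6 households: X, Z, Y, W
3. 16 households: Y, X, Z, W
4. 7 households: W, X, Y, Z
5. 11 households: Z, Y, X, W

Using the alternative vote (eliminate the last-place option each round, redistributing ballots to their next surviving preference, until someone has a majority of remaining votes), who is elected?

Round 1: Z 11, X 33, Y 16, W 7. Eliminate W.
Round 2: Z 11, X 40, Y 16. X has a majority.

X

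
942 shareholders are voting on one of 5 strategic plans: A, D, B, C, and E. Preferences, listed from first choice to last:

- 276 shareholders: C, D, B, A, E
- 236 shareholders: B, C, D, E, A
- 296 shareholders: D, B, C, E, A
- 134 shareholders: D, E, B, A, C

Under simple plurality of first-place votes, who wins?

D

First-place votes: A 0, D 430, B 236, C 276, E 0.
D has the most first-place votes.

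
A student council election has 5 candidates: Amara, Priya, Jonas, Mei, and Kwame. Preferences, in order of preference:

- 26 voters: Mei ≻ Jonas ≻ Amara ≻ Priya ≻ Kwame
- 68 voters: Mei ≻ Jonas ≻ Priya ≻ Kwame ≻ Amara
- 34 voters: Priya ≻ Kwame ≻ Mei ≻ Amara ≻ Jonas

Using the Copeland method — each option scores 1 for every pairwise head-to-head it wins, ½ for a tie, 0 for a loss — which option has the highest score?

Amara: loses to Priya, Jonas, Mei, and Kwame → score 0.
Priya: beats Amara and Kwame; loses to Jonas and Mei → score 2.
Jonas: beats Amara, Priya, and Kwame; loses to Mei → score 3.
Mei: beats Amara, Priya, Jonas, and Kwame → score 4.
Kwame: beats Amara; loses to Priya, Jonas, and Mei → score 1.
Mei has the best pairwise record.

Mei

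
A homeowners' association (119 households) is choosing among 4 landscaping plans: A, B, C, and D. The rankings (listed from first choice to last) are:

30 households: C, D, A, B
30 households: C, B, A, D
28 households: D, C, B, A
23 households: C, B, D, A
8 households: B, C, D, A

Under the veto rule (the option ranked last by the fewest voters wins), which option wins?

Last-place votes: A 59, B 30, C 0, D 30.
C is ranked last by the fewest voters, so C wins.

C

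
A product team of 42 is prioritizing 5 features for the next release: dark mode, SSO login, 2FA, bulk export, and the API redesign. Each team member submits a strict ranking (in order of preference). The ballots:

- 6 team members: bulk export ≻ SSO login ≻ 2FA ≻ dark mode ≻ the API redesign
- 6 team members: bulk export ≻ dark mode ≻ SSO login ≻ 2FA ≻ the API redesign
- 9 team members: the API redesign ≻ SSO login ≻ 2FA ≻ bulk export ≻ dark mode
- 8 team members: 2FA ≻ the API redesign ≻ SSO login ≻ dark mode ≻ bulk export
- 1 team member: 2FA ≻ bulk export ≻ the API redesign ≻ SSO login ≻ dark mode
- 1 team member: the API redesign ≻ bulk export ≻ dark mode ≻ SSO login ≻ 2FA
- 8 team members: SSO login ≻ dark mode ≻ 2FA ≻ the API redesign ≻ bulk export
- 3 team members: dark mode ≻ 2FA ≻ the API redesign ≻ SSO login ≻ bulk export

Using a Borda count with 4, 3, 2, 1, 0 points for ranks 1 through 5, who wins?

SSO login

dark mode: 6·1 + 6·3 + 9·0 + 8·1 + 1·0 + 1·2 + 8·3 + 3·4 = 70
SSO login: 6·3 + 6·2 + 9·3 + 8·2 + 1·1 + 1·1 + 8·4 + 3·1 = 110
2FA: 6·2 + 6·1 + 9·2 + 8·4 + 1·4 + 1·0 + 8·2 + 3·3 = 97
bulk export: 6·4 + 6·4 + 9·1 + 8·0 + 1·3 + 1·3 + 8·0 + 3·0 = 63
the API redesign: 6·0 + 6·0 + 9·4 + 8·3 + 1·2 + 1·4 + 8·1 + 3·2 = 80
SSO login has the highest Borda score (110).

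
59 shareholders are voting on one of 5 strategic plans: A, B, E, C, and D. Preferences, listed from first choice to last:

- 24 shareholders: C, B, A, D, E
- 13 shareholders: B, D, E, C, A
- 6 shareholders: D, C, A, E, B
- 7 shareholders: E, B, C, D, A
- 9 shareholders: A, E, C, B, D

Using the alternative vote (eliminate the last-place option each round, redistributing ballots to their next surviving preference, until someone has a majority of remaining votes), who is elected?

C

Round 1: A 9, B 13, E 7, C 24, D 6. Eliminate D.
Round 2: A 9, B 13, E 7, C 30. C has a majority.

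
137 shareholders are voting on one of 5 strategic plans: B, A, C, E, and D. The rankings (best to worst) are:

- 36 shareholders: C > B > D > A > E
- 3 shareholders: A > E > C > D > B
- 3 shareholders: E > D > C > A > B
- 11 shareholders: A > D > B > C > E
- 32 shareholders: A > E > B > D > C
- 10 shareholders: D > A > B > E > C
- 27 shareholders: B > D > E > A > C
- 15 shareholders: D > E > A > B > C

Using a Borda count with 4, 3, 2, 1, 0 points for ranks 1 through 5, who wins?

B

B: 36·3 + 3·0 + 3·0 + 11·2 + 32·2 + 10·2 + 27·4 + 15·1 = 337
A: 36·1 + 3·4 + 3·1 + 11·4 + 32·4 + 10·3 + 27·1 + 15·2 = 310
C: 36·4 + 3·2 + 3·2 + 11·1 + 32·0 + 10·0 + 27·0 + 15·0 = 167
E: 36·0 + 3·3 + 3·4 + 11·0 + 32·3 + 10·1 + 27·2 + 15·3 = 226
D: 36·2 + 3·1 + 3·3 + 11·3 + 32·1 + 10·4 + 27·3 + 15·4 = 330
B has the highest Borda score (337).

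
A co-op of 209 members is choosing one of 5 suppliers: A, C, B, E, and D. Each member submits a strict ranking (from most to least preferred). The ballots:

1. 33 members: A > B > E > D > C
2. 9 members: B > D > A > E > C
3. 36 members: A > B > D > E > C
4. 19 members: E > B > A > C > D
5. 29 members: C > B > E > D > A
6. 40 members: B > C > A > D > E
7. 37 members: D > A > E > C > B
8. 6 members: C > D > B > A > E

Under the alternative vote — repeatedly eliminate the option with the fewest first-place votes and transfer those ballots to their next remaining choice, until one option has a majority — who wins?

Round 1: A 69, C 35, B 49, E 19, D 37. Eliminate E.
Round 2: A 69, C 35, B 68, D 37. Eliminate C.
Round 3: A 69, B 97, D 43. Eliminate D.
Round 4: A 106, B 103. A has a majority.

A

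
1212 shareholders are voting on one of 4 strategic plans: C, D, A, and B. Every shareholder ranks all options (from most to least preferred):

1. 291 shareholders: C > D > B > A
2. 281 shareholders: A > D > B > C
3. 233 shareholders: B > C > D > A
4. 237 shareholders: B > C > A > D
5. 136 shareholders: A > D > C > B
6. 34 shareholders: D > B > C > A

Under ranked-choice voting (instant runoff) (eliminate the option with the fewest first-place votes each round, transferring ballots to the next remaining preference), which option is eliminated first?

D

Round 1: C 291, D 34, A 417, B 470. Eliminate D.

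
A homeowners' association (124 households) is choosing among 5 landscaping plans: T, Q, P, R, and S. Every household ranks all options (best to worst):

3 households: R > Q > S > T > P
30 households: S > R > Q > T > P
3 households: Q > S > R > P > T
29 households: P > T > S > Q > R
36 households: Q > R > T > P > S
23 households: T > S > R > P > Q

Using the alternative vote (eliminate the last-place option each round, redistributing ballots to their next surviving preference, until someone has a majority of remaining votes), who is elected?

S

Round 1: T 23, Q 39, P 29, R 3, S 30. Eliminate R.
Round 2: T 23, Q 42, P 29, S 30. Eliminate T.
Round 3: Q 42, P 29, S 53. Eliminate P.
Round 4: Q 42, S 82. S has a majority.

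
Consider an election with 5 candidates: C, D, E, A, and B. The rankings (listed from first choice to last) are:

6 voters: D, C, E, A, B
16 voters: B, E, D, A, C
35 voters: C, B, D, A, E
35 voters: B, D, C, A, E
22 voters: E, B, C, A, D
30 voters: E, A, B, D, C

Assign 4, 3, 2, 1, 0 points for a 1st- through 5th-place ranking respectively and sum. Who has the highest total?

B

C: 6·3 + 16·0 + 35·4 + 35·2 + 22·2 + 30·0 = 272
D: 6·4 + 16·2 + 35·2 + 35·3 + 22·0 + 30·1 = 261
E: 6·2 + 16·3 + 35·0 + 35·0 + 22·4 + 30·4 = 268
A: 6·1 + 16·1 + 35·1 + 35·1 + 22·1 + 30·3 = 204
B: 6·0 + 16·4 + 35·3 + 35·4 + 22·3 + 30·2 = 435
B has the highest Borda score (435).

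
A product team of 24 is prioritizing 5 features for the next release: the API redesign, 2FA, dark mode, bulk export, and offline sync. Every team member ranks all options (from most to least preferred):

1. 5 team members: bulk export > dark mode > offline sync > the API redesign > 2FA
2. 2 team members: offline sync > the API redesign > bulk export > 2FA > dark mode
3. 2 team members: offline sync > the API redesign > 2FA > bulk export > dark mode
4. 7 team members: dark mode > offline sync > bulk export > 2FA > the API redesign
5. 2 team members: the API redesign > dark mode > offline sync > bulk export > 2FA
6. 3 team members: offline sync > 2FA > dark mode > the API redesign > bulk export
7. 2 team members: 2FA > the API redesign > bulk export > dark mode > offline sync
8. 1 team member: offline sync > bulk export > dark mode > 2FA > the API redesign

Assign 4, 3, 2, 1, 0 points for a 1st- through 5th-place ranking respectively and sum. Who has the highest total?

the API redesign: 5·1 + 2·3 + 2·3 + 7·0 + 2·4 + 3·1 + 2·3 + 1·0 = 34
2FA: 5·0 + 2·1 + 2·2 + 7·1 + 2·0 + 3·3 + 2·4 + 1·1 = 31
dark mode: 5·3 + 2·0 + 2·0 + 7·4 + 2·3 + 3·2 + 2·1 + 1·2 = 59
bulk export: 5·4 + 2·2 + 2·1 + 7·2 + 2·1 + 3·0 + 2·2 + 1·3 = 49
offline sync: 5·2 + 2·4 + 2·4 + 7·3 + 2·2 + 3·4 + 2·0 + 1·4 = 67
offline sync has the highest Borda score (67).

offline sync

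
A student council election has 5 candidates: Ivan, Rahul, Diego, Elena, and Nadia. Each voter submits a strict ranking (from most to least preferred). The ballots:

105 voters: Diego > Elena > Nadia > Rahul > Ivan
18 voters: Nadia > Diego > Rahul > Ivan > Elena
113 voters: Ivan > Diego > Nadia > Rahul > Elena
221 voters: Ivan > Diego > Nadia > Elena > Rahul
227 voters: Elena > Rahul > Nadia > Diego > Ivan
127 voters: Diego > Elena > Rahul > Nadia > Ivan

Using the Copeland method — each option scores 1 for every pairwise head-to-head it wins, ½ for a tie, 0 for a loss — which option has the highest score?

Ivan: loses to Rahul, Diego, Elena, and Nadia → score 0.
Rahul: beats Ivan; loses to Diego, Elena, and Nadia → score 1.
Diego: beats Ivan, Rahul, Elena, and Nadia → score 4.
Elena: beats Ivan, Rahul, and Nadia; loses to Diego → score 3.
Nadia: beats Ivan and Rahul; loses to Diego and Elena → score 2.
Diego has the best pairwise record.

Diego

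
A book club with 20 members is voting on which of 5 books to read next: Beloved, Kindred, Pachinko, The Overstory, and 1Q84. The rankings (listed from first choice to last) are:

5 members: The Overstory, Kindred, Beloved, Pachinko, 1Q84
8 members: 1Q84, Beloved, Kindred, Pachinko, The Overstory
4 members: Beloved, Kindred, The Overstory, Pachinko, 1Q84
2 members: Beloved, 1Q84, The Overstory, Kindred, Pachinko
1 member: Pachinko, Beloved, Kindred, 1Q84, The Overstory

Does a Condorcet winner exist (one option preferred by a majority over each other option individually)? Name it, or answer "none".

Beloved vs Kindred: 15–5 for Beloved.
Beloved vs Pachinko: 19–1 for Beloved.
Beloved vs The Overstory: 15–5 for Beloved.
Beloved vs 1Q84: 12–8 for Beloved.
Beloved beats every other option head-to-head.

Beloved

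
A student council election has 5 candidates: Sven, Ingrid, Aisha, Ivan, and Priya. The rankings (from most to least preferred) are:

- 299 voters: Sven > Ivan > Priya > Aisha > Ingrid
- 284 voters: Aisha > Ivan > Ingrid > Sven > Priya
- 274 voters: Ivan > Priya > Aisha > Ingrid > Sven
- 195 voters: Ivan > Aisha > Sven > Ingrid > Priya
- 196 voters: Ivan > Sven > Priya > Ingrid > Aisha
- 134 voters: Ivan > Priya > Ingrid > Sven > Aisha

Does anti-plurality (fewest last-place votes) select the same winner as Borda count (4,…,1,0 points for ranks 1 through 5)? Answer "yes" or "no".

Anti-plurality — last-place votes: Sven 274, Ingrid 299, Aisha 330, Ivan 0, Priya 479. Winner: Ivan.
Borda — scores: Sven 2592, Ingrid 1501, Aisha 2568, Ivan 4945, Priya 2214. Winner: Ivan.
The two methods agree.

yes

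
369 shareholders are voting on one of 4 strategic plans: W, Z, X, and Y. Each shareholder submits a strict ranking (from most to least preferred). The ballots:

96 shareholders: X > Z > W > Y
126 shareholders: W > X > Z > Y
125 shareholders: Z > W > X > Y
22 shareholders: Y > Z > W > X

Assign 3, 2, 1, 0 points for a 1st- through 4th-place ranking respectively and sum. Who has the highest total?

W: 96·1 + 126·3 + 125·2 + 22·1 = 746
Z: 96·2 + 126·1 + 125·3 + 22·2 = 737
X: 96·3 + 126·2 + 125·1 + 22·0 = 665
Y: 96·0 + 126·0 + 125·0 + 22·3 = 66
W has the highest Borda score (746).

W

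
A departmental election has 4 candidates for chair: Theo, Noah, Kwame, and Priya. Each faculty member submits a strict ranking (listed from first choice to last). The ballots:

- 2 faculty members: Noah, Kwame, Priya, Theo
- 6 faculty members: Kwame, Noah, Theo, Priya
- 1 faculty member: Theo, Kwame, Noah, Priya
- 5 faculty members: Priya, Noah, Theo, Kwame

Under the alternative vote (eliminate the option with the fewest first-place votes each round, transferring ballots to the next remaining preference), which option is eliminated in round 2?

Noah

Round 1: Theo 1, Noah 2, Kwame 6, Priya 5. Eliminate Theo.
Round 2: Noah 2, Kwame 7, Priya 5. Eliminate Noah.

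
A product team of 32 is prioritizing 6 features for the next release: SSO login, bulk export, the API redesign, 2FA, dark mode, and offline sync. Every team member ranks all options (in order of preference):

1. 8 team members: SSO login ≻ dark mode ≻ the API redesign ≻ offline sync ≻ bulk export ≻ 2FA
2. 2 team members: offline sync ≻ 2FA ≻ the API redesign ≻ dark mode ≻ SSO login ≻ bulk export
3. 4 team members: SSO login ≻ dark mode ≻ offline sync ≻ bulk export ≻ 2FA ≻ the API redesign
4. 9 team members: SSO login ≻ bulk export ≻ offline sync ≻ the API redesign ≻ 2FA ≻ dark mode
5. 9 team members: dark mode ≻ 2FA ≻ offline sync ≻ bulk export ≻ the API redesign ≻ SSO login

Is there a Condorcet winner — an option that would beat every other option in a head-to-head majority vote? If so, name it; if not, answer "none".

SSO login

SSO login vs bulk export: 23–9 for SSO login.
SSO login vs the API redesign: 21–11 for SSO login.
SSO login vs 2FA: 21–11 for SSO login.
SSO login vs dark mode: 21–11 for SSO login.
SSO login vs offline sync: 21–11 for SSO login.
SSO login beats every other option head-to-head.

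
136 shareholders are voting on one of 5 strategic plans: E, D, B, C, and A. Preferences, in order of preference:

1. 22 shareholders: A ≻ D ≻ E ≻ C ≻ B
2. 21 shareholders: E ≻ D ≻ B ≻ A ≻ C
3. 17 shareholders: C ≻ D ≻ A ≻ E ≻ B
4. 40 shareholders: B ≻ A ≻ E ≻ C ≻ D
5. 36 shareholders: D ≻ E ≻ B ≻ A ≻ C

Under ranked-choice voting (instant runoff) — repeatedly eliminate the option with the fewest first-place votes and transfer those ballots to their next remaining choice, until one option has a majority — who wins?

Round 1: E 21, D 36, B 40, C 17, A 22. Eliminate C.
Round 2: E 21, D 53, B 40, A 22. Eliminate E.
Round 3: D 74, B 40, A 22. D has a majority.

D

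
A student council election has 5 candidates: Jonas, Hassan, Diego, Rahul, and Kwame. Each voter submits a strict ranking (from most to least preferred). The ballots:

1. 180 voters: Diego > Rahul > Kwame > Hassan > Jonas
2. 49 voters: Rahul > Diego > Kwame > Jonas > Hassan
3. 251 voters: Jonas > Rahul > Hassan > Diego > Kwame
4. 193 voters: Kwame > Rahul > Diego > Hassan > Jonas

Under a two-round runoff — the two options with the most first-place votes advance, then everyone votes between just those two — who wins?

Round 1 first-place votes: Jonas 251, Hassan 0, Diego 180, Rahul 49, Kwame 193.
Jonas and Kwame advance.
Runoff: Jonas is preferred to Kwame by 251 voters; Kwame by 422.
Kwame wins the runoff.

Kwame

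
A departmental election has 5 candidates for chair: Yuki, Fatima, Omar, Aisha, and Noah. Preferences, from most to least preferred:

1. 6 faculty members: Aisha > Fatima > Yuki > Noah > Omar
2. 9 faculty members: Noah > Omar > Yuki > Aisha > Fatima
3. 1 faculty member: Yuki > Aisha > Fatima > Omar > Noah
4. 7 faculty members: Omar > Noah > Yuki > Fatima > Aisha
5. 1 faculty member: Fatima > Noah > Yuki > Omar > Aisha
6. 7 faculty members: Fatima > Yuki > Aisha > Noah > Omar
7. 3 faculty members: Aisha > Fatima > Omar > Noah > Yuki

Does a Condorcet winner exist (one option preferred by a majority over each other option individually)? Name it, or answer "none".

Checking pairwise contests:
Omar beats Yuki 19–15.
Aisha beats Fatima 19–15.
Fatima beats Omar 18–16.
Yuki beats Aisha 25–9.
Fatima beats Noah 18–16.
Every option loses at least one head-to-head, so there is no Condorcet winner.

none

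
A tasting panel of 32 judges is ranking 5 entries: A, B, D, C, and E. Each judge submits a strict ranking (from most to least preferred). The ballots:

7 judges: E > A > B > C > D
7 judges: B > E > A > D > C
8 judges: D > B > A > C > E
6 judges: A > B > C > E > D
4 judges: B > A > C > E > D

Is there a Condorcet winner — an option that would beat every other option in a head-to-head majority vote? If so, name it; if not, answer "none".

B

B vs A: 19–13 for B.
B vs D: 24–8 for B.
B vs C: 32–0 for B.
B vs E: 25–7 for B.
B beats every other option head-to-head.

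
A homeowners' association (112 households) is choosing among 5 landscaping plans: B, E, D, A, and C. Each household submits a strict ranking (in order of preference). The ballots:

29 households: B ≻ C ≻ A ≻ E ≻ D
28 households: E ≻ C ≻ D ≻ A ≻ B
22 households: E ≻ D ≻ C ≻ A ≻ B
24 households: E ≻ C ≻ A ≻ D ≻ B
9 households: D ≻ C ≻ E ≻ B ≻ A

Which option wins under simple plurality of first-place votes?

E

First-place votes: B 29, E 74, D 9, A 0, C 0.
E has the most first-place votes.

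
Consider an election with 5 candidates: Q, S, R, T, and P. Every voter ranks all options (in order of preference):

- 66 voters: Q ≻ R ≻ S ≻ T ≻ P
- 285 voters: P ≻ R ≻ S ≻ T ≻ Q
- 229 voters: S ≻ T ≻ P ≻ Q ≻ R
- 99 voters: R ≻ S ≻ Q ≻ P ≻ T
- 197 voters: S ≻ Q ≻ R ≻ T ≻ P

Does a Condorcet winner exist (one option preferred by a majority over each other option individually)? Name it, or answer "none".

none

Checking pairwise contests:
S beats Q 810–66.
R beats S 450–426.
Q beats R 492–384.
S beats T 876–0.
S beats P 591–285.
Every option loses at least one head-to-head, so there is no Condorcet winner.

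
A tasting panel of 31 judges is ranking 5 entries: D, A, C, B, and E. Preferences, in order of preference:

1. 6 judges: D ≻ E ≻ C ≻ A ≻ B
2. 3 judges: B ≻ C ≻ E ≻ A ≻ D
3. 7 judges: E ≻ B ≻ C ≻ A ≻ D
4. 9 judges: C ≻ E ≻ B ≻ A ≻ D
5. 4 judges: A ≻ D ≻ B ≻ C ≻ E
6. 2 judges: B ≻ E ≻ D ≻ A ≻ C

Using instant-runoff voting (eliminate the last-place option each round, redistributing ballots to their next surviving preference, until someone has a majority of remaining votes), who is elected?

Round 1: D 6, A 4, C 9, B 5, E 7. Eliminate A.
Round 2: D 10, C 9, B 5, E 7. Eliminate B.
Round 3: D 10, C 12, E 9. Eliminate E.
Round 4: D 12, C 19. C has a majority.

C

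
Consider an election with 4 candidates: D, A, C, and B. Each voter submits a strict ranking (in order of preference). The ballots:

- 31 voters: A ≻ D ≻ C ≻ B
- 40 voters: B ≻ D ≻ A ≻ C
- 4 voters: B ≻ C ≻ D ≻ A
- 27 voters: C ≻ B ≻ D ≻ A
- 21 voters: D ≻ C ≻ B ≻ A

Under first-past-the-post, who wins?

First-place votes: D 21, A 31, C 27, B 44.
B has the most first-place votes.

B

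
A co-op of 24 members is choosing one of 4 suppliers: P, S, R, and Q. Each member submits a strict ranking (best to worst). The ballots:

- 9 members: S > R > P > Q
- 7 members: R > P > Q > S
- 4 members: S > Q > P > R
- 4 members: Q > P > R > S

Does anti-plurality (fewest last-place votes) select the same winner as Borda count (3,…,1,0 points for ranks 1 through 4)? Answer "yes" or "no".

no

Anti-plurality — last-place votes: P 0, S 11, R 4, Q 9. Winner: P.
Borda — scores: P 35, S 39, R 43, Q 27. Winner: R.
The two methods disagree.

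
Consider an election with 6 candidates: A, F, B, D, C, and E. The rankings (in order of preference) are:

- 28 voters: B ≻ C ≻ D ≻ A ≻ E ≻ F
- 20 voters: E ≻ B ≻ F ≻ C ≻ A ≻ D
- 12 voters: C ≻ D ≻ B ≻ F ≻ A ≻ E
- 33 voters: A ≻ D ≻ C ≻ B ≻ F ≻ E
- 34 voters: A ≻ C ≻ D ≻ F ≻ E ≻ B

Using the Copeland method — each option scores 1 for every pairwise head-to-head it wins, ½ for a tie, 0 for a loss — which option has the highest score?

A

A: beats F, B, D, C, and E → score 5.
F: beats E; loses to A, B, D, and C → score 1.
B: beats F and E; loses to A, D, and C → score 2.
D: beats F, B, and E; loses to A and C → score 3.
C: beats F, B, D, and E; loses to A → score 4.
E: loses to A, F, B, D, and C → score 0.
A has the best pairwise record.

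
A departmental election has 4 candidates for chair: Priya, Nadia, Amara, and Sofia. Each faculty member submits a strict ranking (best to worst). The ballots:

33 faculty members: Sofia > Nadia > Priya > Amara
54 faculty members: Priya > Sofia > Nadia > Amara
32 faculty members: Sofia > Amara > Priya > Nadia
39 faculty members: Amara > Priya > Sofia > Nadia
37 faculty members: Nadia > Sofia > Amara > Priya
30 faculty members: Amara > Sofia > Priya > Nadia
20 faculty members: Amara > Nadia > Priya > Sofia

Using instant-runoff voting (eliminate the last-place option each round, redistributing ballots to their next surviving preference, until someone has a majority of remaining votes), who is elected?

Sofia

Round 1: Priya 54, Nadia 37, Amara 89, Sofia 65. Eliminate Nadia.
Round 2: Priya 54, Amara 89, Sofia 102. Eliminate Priya.
Round 3: Amara 89, Sofia 156. Sofia has a majority.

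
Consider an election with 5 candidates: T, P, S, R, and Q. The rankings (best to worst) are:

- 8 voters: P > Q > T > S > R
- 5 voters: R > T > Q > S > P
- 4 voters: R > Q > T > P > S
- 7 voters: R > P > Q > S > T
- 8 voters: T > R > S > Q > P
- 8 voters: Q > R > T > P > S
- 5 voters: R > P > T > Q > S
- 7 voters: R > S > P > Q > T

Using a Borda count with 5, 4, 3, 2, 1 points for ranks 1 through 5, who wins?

R

T: 8·3 + 5·4 + 4·3 + 7·1 + 8·5 + 8·3 + 5·3 + 7·1 = 149
P: 8·5 + 5·1 + 4·2 + 7·4 + 8·1 + 8·2 + 5·4 + 7·3 = 146
S: 8·2 + 5·2 + 4·1 + 7·2 + 8·3 + 8·1 + 5·1 + 7·4 = 109
R: 8·1 + 5·5 + 4·5 + 7·5 + 8·4 + 8·4 + 5·5 + 7·5 = 212
Q: 8·4 + 5·3 + 4·4 + 7·3 + 8·2 + 8·5 + 5·2 + 7·2 = 164
R has the highest Borda score (212).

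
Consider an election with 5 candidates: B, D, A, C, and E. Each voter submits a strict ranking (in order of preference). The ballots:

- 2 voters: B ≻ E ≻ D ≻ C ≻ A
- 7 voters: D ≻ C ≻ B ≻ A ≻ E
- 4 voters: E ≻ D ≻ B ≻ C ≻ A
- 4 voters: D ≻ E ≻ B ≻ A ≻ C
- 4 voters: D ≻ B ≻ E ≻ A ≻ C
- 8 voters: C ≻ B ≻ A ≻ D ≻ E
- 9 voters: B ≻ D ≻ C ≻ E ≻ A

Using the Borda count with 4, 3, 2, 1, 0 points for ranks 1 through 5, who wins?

B: 2·4 + 7·2 + 4·2 + 4·2 + 4·3 + 8·3 + 9·4 = 110
D: 2·2 + 7·4 + 4·3 + 4·4 + 4·4 + 8·1 + 9·3 = 111
A: 2·0 + 7·1 + 4·0 + 4·1 + 4·1 + 8·2 + 9·0 = 31
C: 2·1 + 7·3 + 4·1 + 4·0 + 4·0 + 8·4 + 9·2 = 77
E: 2·3 + 7·0 + 4·4 + 4·3 + 4·2 + 8·0 + 9·1 = 51
D has the highest Borda score (111).

D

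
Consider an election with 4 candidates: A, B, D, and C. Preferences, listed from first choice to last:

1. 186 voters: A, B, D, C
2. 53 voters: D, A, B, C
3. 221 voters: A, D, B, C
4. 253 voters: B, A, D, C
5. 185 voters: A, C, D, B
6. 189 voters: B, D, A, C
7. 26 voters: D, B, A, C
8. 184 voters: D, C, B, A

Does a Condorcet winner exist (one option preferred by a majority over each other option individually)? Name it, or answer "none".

Checking pairwise contests:
B beats A 652–645.
D beats B 669–628.
A beats D 845–452.
A beats C 1113–184.
Every option loses at least one head-to-head, so there is no Condorcet winner.

none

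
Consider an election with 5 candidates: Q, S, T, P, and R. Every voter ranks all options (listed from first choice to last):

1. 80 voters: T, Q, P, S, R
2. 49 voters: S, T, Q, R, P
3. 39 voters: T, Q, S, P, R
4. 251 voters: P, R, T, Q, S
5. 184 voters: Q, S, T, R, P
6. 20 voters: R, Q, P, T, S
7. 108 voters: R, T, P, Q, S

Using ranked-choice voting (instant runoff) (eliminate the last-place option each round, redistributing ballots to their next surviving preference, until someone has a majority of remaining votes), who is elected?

Round 1: Q 184, S 49, T 119, P 251, R 128. Eliminate S.
Round 2: Q 184, T 168, P 251, R 128. Eliminate R.
Round 3: Q 204, T 276, P 251. Eliminate Q.
Round 4: T 460, P 271. T has a majority.

T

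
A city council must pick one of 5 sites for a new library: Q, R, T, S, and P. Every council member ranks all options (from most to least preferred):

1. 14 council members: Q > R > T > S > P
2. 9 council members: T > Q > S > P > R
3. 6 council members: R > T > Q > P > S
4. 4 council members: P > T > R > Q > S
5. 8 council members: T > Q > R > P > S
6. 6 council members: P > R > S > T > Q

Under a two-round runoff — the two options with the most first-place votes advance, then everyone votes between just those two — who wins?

T

Round 1 first-place votes: Q 14, R 6, T 17, S 0, P 10.
T and Q advance.
Runoff: T is preferred to Q by 33 voters; Q by 14.
T wins the runoff.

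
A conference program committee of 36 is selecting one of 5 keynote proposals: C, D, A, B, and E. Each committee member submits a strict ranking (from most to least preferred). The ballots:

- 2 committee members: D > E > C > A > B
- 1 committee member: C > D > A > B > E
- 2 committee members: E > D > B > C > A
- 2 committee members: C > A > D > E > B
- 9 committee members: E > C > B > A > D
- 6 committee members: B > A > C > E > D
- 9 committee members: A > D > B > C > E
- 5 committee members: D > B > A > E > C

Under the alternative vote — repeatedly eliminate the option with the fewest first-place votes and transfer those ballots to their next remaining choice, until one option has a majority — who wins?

Round 1: C 3, D 7, A 9, B 6, E 11. Eliminate C.
Round 2: D 8, A 11, B 6, E 11. Eliminate B.
Round 3: D 8, A 17, E 11. Eliminate D.
Round 4: A 23, E 13. A has a majority.

A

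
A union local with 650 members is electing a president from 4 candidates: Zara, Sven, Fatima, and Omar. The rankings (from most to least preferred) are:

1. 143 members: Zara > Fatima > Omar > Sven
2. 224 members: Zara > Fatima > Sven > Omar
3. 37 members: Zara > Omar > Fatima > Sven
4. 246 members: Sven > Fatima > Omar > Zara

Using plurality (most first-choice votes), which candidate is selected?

Zara

First-place votes: Zara 404, Sven 246, Fatima 0, Omar 0.
Zara has the most first-place votes.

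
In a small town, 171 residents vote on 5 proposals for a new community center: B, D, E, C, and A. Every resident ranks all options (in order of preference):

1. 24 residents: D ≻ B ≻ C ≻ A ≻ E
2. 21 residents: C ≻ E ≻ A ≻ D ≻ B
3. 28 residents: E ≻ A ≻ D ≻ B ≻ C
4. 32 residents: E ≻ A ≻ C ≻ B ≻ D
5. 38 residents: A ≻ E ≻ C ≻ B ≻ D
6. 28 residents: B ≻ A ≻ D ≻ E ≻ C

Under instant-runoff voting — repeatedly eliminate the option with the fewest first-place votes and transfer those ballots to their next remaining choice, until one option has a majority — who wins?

Round 1: B 28, D 24, E 60, C 21, A 38. Eliminate C.
Round 2: B 28, D 24, E 81, A 38. Eliminate D.
Round 3: B 52, E 81, A 38. Eliminate A.
Round 4: B 52, E 119. E has a majority.

E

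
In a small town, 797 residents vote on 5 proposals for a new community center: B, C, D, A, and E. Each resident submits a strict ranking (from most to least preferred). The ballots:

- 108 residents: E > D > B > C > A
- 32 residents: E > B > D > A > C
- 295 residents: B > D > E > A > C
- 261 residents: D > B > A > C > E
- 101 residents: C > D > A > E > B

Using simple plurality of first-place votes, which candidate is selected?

B

First-place votes: B 295, C 101, D 261, A 0, E 140.
B has the most first-place votes.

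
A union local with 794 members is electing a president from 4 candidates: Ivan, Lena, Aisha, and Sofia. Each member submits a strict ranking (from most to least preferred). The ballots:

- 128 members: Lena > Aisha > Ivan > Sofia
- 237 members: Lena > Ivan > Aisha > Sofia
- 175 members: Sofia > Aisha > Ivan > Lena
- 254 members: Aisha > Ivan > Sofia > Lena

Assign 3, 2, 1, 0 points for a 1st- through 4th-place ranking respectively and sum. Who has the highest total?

Aisha

Ivan: 128·1 + 237·2 + 175·1 + 254·2 = 1285
Lena: 128·3 + 237·3 + 175·0 + 254·0 = 1095
Aisha: 128·2 + 237·1 + 175·2 + 254·3 = 1605
Sofia: 128·0 + 237·0 + 175·3 + 254·1 = 779
Aisha has the highest Borda score (1605).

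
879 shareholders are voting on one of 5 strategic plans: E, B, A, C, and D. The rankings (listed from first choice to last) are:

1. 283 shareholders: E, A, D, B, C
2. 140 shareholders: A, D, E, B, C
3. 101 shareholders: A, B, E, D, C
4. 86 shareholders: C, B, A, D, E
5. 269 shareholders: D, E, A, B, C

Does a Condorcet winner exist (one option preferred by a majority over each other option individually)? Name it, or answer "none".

Checking pairwise contests:
D beats E 495–384.
E beats B 692–187.
E beats A 552–327.
E beats C 793–86.
A beats D 610–269.
Every option loses at least one head-to-head, so there is no Condorcet winner.

none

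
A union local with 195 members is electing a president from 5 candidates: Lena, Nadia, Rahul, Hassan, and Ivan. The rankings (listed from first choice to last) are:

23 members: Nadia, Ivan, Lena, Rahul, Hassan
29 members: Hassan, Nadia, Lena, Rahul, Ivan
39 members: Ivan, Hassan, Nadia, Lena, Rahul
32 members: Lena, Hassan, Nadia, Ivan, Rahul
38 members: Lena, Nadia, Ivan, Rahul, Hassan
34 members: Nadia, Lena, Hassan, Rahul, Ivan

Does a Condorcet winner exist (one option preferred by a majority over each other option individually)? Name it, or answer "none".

none

Checking pairwise contests:
Nadia beats Lena 125–70.
Hassan beats Nadia 100–95.
Lena beats Rahul 195–0.
Lena beats Hassan 127–68.
Lena beats Ivan 133–62.
Every option loses at least one head-to-head, so there is no Condorcet winner.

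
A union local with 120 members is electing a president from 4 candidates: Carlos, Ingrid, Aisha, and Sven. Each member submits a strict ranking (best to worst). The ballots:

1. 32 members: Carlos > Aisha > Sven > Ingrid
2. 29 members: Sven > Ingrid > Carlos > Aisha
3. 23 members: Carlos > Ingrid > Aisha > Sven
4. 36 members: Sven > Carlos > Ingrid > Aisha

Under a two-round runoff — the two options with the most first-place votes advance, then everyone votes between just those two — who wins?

Sven

Round 1 first-place votes: Carlos 55, Ingrid 0, Aisha 0, Sven 65.
Sven and Carlos advance.
Runoff: Sven is preferred to Carlos by 65 voters; Carlos by 55.
Sven wins the runoff.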